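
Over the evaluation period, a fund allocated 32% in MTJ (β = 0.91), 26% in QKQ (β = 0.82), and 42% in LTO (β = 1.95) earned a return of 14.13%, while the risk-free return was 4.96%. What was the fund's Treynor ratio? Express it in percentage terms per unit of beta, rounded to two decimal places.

β_P = 0.32×0.91 + 0.26×0.82 + 0.42×1.95 = 1.3234
Treynor = (R_P − R_f) / β_P = (14.13% − 4.96%) / 1.3234 = 9.17% / 1.3234 = 6.93%

6.93%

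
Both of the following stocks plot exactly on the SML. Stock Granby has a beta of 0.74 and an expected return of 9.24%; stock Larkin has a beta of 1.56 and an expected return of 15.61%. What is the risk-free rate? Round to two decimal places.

Both satisfy E(R) = R_f + β·MRP, so the slope of the SML is
MRP = (15.61% − 9.24%) / (1.56 − 0.74) = 6.37% / 0.82 = 7.7683%
R_f = E(R_Granby) − β_Granby·MRP = 9.24% − 0.74 × 7.7683% = 3.4915%

3.49%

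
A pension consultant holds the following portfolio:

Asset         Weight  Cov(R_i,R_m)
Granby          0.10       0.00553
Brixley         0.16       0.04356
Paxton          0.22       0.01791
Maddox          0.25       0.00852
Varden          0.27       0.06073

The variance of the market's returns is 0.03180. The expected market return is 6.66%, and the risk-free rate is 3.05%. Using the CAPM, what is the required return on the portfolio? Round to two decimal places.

β_Granby = 0.00553 / 0.03180 = 0.1739
β_Brixley = 0.04356 / 0.03180 = 1.3698
β_Paxton = 0.01791 / 0.03180 = 0.5632
β_Maddox = 0.00852 / 0.03180 = 0.2679
β_Varden = 0.06073 / 0.03180 = 1.9097
β_P = Σ w_i β_i = 0.10×0.1739 + 0.16×1.3698 + 0.22×0.5632 + 0.25×0.2679 + 0.27×1.9097 = 0.9431
MRP = 6.66% − 3.05% = 3.61%
E(R_P) = R_f + β_P × MRP = 3.05% + 0.9431 × 3.61% = 6.45%

6.45%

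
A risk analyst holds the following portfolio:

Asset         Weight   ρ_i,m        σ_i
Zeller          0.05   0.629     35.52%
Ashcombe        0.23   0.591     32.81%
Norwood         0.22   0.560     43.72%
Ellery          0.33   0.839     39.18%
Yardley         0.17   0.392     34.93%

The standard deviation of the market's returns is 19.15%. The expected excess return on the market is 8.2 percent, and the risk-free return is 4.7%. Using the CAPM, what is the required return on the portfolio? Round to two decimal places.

15.04%

β_Zeller = 0.629 × 35.52% / 19.15% = 1.1667
β_Ashcombe = 0.591 × 32.81% / 19.15% = 1.0126
β_Norwood = 0.560 × 43.72% / 19.15% = 1.2785
β_Ellery = 0.839 × 39.18% / 19.15% = 1.7166
β_Yardley = 0.392 × 34.93% / 19.15% = 0.7150
β_P = Σ w_i β_i = 0.05×1.1667 + 0.23×1.0126 + 0.22×1.2785 + 0.33×1.7166 + 0.17×0.7150 = 1.2605
E(R_P) = R_f + β_P × MRP = 4.7% + 1.2605 × 8.2% = 15.04%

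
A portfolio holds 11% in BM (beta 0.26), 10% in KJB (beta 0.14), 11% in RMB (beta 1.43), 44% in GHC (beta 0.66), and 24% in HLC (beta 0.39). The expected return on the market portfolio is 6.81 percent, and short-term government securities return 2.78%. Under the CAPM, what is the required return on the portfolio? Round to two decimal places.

β_P = Σ w_i β_i = 0.11×0.26 + 0.10×0.14 + 0.11×1.43 + 0.44×0.66 + 0.24×0.39 = 0.5839
MRP = 6.81% − 2.78% = 4.03%
E(R_P) = R_f + β_P × MRP = 2.78% + 0.5839 × 4.03% = 5.13%

5.13%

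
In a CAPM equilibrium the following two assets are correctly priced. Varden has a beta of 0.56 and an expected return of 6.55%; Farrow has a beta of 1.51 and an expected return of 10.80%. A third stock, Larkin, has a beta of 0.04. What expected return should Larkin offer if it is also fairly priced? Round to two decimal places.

4.22%

MRP (SML slope) = (10.80% − 6.55%) / (1.51 − 0.56) = 4.25% / 0.95 = 4.4737%
R_f (intercept) = 6.55% − 0.56 × 4.4737% = 4.0447%
E(R_Larkin) = R_f + β × MRP = 4.0447% + 0.04 × 4.4737% = 4.22%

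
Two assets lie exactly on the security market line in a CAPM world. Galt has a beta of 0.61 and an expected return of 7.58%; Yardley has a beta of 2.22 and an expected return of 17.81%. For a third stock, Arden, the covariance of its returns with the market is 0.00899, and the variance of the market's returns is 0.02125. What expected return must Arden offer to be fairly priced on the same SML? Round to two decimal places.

6.39%

MRP = (17.81% − 7.58%) / (2.22 − 0.61) = 6.3540%
R_f = 7.58% − 0.61 × 6.3540% = 3.7041%
β_Arden = Cov / Var(R_m) = 0.00899 / 0.02125 = 0.4231
E(R_Arden) = R_f + β × MRP = 3.7041% + 0.4231 × 6.3540% = 6.39%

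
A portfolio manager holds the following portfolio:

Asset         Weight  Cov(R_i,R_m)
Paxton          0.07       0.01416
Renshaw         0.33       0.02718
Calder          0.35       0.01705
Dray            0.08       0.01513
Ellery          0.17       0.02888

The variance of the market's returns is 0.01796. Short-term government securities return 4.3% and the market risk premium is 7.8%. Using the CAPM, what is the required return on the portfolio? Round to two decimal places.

β_Paxton = 0.01416 / 0.01796 = 0.7884
β_Renshaw = 0.02718 / 0.01796 = 1.5134
β_Calder = 0.01705 / 0.01796 = 0.9493
β_Dray = 0.01513 / 0.01796 = 0.8424
β_Ellery = 0.02888 / 0.01796 = 1.6080
β_P = Σ w_i β_i = 0.07×0.7884 + 0.33×1.5134 + 0.35×0.9493 + 0.08×0.8424 + 0.17×1.6080 = 1.2276
E(R_P) = R_f + β_P × MRP = 4.3% + 1.2276 × 7.8% = 13.88%

13.88%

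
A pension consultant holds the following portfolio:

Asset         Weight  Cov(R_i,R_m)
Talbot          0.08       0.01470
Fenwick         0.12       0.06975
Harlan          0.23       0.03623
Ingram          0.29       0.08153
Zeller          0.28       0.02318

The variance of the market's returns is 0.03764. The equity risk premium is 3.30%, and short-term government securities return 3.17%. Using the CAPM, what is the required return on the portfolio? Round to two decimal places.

β_Talbot = 0.01470 / 0.03764 = 0.3905
β_Fenwick = 0.06975 / 0.03764 = 1.8531
β_Harlan = 0.03623 / 0.03764 = 0.9625
β_Ingram = 0.08153 / 0.03764 = 2.1660
β_Zeller = 0.02318 / 0.03764 = 0.6158
β_P = Σ w_i β_i = 0.08×0.3905 + 0.12×1.8531 + 0.23×0.9625 + 0.29×2.1660 + 0.28×0.6158 = 1.2756
E(R_P) = R_f + β_P × MRP = 3.17% + 1.2756 × 3.30% = 7.38%

7.38%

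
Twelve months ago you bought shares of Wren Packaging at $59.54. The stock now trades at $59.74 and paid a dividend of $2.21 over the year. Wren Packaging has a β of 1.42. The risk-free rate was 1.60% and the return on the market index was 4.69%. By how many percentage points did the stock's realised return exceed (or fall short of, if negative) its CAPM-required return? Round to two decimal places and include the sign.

Realised HPR = (P1 + D1 − P0) / P0 = (59.74 + 2.21 − 59.54) / 59.54 = 2.41 / 59.54 = 4.0477%
MRP = 4.69% − 1.60% = 3.09%
CAPM required = R_f + β·MRP = 1.60% + 1.42 × 3.09% = 5.9878%
α = realised − required = 4.0477% − 5.9878% = -1.94%

-1.94%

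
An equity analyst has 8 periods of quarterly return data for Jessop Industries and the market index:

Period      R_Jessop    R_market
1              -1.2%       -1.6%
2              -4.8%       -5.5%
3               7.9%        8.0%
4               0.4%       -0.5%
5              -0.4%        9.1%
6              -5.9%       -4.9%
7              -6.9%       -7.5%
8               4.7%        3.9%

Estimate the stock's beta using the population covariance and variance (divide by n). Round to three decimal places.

0.681

Mean R_i = (-1.2 − 4.8 + 7.9 + 0.4 − 0.4 − 5.9 − 6.9 + 4.7) / 8 = -0.7750%
Mean R_m = (-1.6 − 5.5 + 8.0 − 0.5 + 9.1 − 4.9 − 7.5 + 3.9) / 8 = 0.1250%
Σ(R_i − R̄_i)(R_m − R̄_m) = 187.4450  ⇒  Cov = 187.4450 / 8 = 23.4306
Σ(R_m − R̄_m)² = 275.2150  ⇒  Var(R_m) = 275.2150 / 8 = 34.4019
β = Cov / Var(R_m) = 23.4306 / 34.4019 = 0.6811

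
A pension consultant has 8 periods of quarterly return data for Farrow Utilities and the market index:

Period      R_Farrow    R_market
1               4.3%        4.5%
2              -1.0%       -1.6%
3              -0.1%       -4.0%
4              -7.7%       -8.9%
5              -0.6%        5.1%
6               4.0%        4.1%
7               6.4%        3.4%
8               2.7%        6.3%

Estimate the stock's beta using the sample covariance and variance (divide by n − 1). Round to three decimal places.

Mean R_i = (4.3 − 1.0 − 0.1 − 7.7 − 0.6 + 4.0 + 6.4 + 2.7) / 8 = 1.0000%
Mean R_m = (4.5 − 1.6 − 4.0 − 8.9 + 5.1 + 4.1 + 3.4 + 6.3) / 8 = 1.1125%
Σ(R_i − R̄_i)(R_m − R̄_m) = 133.0900  ⇒  Cov = 133.0900 / 7 = 19.0129
Σ(R_m − R̄_m)² = 202.1888  ⇒  Var(R_m) = 202.1888 / 7 = 28.8841
β = Cov / Var(R_m) = 19.0129 / 28.8841 = 0.6582

0.658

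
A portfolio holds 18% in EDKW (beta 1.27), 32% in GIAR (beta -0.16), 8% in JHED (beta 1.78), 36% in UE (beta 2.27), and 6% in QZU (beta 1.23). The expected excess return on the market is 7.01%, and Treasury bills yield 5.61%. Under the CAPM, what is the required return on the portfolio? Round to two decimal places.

14.10%

β_P = Σ w_i β_i = 0.18×1.27 + 0.32×-0.16 + 0.08×1.78 + 0.36×2.27 + 0.06×1.23 = 1.2108
E(R_P) = R_f + β_P × MRP = 5.61% + 1.2108 × 7.01% = 14.10%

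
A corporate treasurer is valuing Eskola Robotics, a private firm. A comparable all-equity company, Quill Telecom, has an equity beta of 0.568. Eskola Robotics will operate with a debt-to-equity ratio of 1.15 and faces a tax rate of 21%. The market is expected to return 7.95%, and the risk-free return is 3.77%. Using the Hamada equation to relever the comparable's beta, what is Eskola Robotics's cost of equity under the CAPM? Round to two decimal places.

β_L = β_U × [1 + (1 − t)(D/E)] = 0.568 × [1 + (1 − 0.21) × 1.15]
    = 0.568 × [1 + 0.79 × 1.15] = 0.568 × 1.9085 = 1.0840
MRP = 7.95% − 3.77% = 4.18%
E(R) = R_f + β_L × MRP = 3.77% + 1.0840 × 4.18% = 8.30%

8.30%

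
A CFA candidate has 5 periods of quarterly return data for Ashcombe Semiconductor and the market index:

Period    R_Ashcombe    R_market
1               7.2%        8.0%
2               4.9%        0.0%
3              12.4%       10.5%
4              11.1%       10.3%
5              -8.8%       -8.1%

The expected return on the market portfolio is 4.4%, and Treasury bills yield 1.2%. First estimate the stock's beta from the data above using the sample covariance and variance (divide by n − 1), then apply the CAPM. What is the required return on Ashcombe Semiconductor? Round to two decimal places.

4.43%

Mean R_i = (7.2 + 4.9 + 12.4 + 11.1 − 8.8) / 5 = 5.3600%
Mean R_m = (8.0 + 0.0 + 10.5 + 10.3 − 8.1) / 5 = 4.1400%
Σ(R_i − R̄_i)(R_m − R̄_m) = 262.4580  ⇒  Cov = 262.4580 / 4 = 65.6145
Σ(R_m − R̄_m)² = 260.2520  ⇒  Var(R_m) = 260.2520 / 4 = 65.0630
β = Cov / Var(R_m) = 65.6145 / 65.0630 = 1.0085
MRP = 4.4% − 1.2% = 3.20%
E(R) = R_f + β × MRP = 1.2% + 1.0085 × 3.2% = 4.43%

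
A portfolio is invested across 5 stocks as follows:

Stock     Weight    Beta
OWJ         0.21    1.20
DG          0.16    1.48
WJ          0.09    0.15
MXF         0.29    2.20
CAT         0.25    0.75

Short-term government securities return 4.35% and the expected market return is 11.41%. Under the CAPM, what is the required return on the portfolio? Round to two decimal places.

13.72%

β_P = Σ w_i β_i = 0.21×1.20 + 0.16×1.48 + 0.09×0.15 + 0.29×2.20 + 0.25×0.75 = 1.3278
MRP = 11.41% − 4.35% = 7.06%
E(R_P) = R_f + β_P × MRP = 4.35% + 1.3278 × 7.06% = 13.72%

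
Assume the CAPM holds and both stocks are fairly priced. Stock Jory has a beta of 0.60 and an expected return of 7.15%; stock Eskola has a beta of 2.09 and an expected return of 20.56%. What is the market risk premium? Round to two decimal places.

9.00%

Both satisfy E(R) = R_f + β·MRP, so the slope of the SML is
MRP = (20.56% − 7.15%) / (2.09 − 0.60) = 13.41% / 1.49 = 9.0000%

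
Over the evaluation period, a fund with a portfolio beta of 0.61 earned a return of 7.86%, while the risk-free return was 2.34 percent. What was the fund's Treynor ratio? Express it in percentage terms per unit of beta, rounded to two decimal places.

9.05%

Treynor = (R_P − R_f) / β_P = (7.86% − 2.34%) / 0.6100 = 5.52% / 0.6100 = 9.05%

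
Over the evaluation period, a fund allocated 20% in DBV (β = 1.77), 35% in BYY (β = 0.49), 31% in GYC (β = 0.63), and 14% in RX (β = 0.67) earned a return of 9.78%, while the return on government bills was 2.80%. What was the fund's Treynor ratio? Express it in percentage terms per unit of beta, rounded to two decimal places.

8.57%

β_P = 0.20×1.77 + 0.35×0.49 + 0.31×0.63 + 0.14×0.67 = 0.8146
Treynor = (R_P − R_f) / β_P = (9.78% − 2.80%) / 0.8146 = 6.98% / 0.8146 = 8.57%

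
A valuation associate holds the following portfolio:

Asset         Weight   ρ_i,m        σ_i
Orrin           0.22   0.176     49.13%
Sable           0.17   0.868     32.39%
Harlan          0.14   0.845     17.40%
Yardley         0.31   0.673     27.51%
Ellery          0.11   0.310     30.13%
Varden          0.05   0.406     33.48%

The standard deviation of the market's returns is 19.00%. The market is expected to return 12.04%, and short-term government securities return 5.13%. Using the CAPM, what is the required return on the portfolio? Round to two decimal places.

11.02%

β_Orrin = 0.176 × 49.13% / 19.00% = 0.4551
β_Sable = 0.868 × 32.39% / 19.00% = 1.4797
β_Harlan = 0.845 × 17.40% / 19.00% = 0.7738
β_Yardley = 0.673 × 27.51% / 19.00% = 0.9744
β_Ellery = 0.310 × 30.13% / 19.00% = 0.4916
β_Varden = 0.406 × 33.48% / 19.00% = 0.7154
β_P = Σ w_i β_i = 0.22×0.4551 + 0.17×1.4797 + 0.14×0.7738 + 0.31×0.9744 + 0.11×0.4916 + 0.05×0.7154 = 0.8519
MRP = 12.04% − 5.13% = 6.91%
E(R_P) = R_f + β_P × MRP = 5.13% + 0.8519 × 6.91% = 11.02%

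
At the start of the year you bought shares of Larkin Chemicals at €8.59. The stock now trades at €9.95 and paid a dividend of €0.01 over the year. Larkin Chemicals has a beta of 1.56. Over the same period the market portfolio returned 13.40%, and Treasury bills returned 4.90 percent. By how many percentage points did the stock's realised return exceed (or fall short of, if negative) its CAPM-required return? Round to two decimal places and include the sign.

-2.21%

Realised HPR = (P1 + D1 − P0) / P0 = (9.95 + 0.01 − 8.59) / 8.59 = 1.37 / 8.59 = 15.9488%
MRP = 13.40% − 4.90% = 8.50%
CAPM required = R_f + β·MRP = 4.90% + 1.56 × 8.50% = 18.1600%
α = realised − required = 15.9488% − 18.1600% = -2.21%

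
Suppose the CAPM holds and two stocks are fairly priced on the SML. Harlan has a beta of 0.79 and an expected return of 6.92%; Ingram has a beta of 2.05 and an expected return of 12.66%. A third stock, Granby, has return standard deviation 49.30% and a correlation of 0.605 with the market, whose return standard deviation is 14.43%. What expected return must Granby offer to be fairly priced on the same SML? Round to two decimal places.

12.74%

MRP = (12.66% − 6.92%) / (2.05 − 0.79) = 4.5556%
R_f = 6.92% − 0.79 × 4.5556% = 3.3211%
β_Granby = ρ·σ_i/σ_m = 0.605 × 49.30 / 14.43 = 2.0670
E(R_Granby) = R_f + β × MRP = 3.3211% + 2.0670 × 4.5556% = 12.74%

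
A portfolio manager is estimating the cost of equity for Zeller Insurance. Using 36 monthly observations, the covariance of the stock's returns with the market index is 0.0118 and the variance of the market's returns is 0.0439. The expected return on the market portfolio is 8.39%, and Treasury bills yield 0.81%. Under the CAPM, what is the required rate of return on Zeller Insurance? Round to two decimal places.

β = Cov(R_i, R_m) / Var(R_m) = 0.0118 / 0.0439 = 0.2688
MRP = 8.39% − 0.81% = 7.58%
E(R) = R_f + β × MRP = 0.81% + 0.2688 × 7.58% = 2.85%

2.85%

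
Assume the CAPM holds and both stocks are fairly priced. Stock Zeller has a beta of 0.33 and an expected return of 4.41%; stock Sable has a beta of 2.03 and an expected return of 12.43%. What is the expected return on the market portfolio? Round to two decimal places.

Both satisfy E(R) = R_f + β·MRP, so the slope of the SML is
MRP = (12.43% − 4.41%) / (2.03 − 0.33) = 8.02% / 1.70 = 4.7176%
R_f = E(R_Zeller) − β_Zeller·MRP = 4.41% − 0.33 × 4.7176% = 2.8532%
E(R_m) = R_f + MRP = 2.8532% + 4.7176% = 7.57%

7.57%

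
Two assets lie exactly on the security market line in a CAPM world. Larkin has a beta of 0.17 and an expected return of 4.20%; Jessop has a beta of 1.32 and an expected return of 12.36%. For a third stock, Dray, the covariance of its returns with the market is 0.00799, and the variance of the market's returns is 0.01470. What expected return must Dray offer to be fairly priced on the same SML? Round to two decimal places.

MRP = (12.36% − 4.20%) / (1.32 − 0.17) = 7.0957%
R_f = 4.20% − 0.17 × 7.0957% = 2.9937%
β_Dray = Cov / Var(R_m) = 0.00799 / 0.01470 = 0.5435
E(R_Dray) = R_f + β × MRP = 2.9937% + 0.5435 × 7.0957% = 6.85%

6.85%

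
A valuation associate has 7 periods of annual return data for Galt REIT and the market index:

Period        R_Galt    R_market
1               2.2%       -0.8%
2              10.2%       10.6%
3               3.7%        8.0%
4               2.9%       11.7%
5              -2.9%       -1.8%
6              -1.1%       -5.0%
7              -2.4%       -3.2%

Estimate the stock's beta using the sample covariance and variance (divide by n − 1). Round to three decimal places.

0.514

Mean R_i = (2.2 + 10.2 + 3.7 + 2.9 − 2.9 − 1.1 − 2.4) / 7 = 1.8000%
Mean R_m = (-0.8 + 10.6 + 8.0 + 11.7 − 1.8 − 5.0 − 3.2) / 7 = 2.7857%
Σ(R_i − R̄_i)(R_m − R̄_m) = 153.1900  ⇒  Cov = 153.1900 / 6 = 25.5317
Σ(R_m − R̄_m)² = 298.0486  ⇒  Var(R_m) = 298.0486 / 6 = 49.6748
β = Cov / Var(R_m) = 25.5317 / 49.6748 = 0.5140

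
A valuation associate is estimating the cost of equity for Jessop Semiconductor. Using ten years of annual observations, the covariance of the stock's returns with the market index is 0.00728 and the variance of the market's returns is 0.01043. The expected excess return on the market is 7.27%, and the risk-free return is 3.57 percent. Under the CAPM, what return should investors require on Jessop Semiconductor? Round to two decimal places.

β = Cov(R_i, R_m) / Var(R_m) = 0.00728 / 0.01043 = 0.6980
E(R) = R_f + β × MRP = 3.57% + 0.6980 × 7.27% = 8.64%

8.64%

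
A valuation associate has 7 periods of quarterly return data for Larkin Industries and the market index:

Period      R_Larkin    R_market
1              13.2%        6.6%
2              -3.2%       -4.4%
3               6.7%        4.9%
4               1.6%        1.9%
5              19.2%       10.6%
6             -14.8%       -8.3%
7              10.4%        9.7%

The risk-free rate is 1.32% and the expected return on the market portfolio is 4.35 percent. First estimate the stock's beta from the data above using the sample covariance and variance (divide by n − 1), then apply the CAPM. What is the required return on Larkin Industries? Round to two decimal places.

5.97%

Mean R_i = (13.2 − 3.2 + 6.7 + 1.6 + 19.2 − 14.8 + 10.4) / 7 = 4.7286%
Mean R_m = (6.6 − 4.4 + 4.9 + 1.9 + 10.6 − 8.3 + 9.7) / 7 = 3.0000%
Σ(R_i − R̄_i)(R_m − R̄_m) = 465.0100  ⇒  Cov = 465.0100 / 6 = 77.5017
Σ(R_m − R̄_m)² = 302.8800  ⇒  Var(R_m) = 302.8800 / 6 = 50.4800
β = Cov / Var(R_m) = 77.5017 / 50.4800 = 1.5353
MRP = 4.35% − 1.32% = 3.03%
E(R) = R_f + β × MRP = 1.32% + 1.5353 × 3.03% = 5.97%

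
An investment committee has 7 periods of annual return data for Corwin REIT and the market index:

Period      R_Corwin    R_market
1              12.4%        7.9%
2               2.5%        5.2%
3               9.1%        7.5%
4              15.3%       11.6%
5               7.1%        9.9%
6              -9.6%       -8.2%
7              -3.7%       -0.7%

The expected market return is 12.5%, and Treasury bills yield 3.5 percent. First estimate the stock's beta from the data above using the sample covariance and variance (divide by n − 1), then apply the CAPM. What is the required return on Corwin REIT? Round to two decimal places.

14.46%

Mean R_i = (12.4 + 2.5 + 9.1 + 15.3 + 7.1 − 9.6 − 3.7) / 7 = 4.7286%
Mean R_m = (7.9 + 5.2 + 7.5 + 11.6 + 9.9 − 8.2 − 0.7) / 7 = 4.7429%
Σ(R_i − R̄_i)(R_m − R̄_m) = 351.3014  ⇒  Cov = 351.3014 / 6 = 58.5502
Σ(R_m − R̄_m)² = 288.5371  ⇒  Var(R_m) = 288.5371 / 6 = 48.0895
β = Cov / Var(R_m) = 58.5502 / 48.0895 = 1.2175
MRP = 12.5% − 3.5% = 9.00%
E(R) = R_f + β × MRP = 3.5% + 1.2175 × 9.0% = 14.46%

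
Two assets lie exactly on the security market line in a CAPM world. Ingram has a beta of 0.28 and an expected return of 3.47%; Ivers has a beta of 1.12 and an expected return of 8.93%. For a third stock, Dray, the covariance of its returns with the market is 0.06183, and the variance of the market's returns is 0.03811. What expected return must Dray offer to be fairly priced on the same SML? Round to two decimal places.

12.20%

MRP = (8.93% − 3.47%) / (1.12 − 0.28) = 6.5000%
R_f = 3.47% − 0.28 × 6.5000% = 1.6500%
β_Dray = Cov / Var(R_m) = 0.06183 / 0.03811 = 1.6224
E(R_Dray) = R_f + β × MRP = 1.6500% + 1.6224 × 6.5000% = 12.20%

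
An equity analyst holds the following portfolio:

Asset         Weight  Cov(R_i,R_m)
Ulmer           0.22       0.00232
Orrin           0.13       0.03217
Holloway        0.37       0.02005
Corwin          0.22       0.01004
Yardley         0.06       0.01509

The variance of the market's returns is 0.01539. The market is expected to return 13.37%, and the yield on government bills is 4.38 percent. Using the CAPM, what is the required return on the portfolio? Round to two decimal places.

13.27%

β_Ulmer = 0.00232 / 0.01539 = 0.1507
β_Orrin = 0.03217 / 0.01539 = 2.0903
β_Holloway = 0.02005 / 0.01539 = 1.3028
β_Corwin = 0.01004 / 0.01539 = 0.6524
β_Yardley = 0.01509 / 0.01539 = 0.9805
β_P = Σ w_i β_i = 0.22×0.1507 + 0.13×2.0903 + 0.37×1.3028 + 0.22×0.6524 + 0.06×0.9805 = 0.9893
MRP = 13.37% − 4.38% = 8.99%
E(R_P) = R_f + β_P × MRP = 4.38% + 0.9893 × 8.99% = 13.27%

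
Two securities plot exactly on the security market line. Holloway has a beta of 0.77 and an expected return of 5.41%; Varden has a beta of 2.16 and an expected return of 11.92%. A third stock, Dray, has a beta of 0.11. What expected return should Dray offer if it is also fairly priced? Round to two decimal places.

2.32%

MRP (SML slope) = (11.92% − 5.41%) / (2.16 − 0.77) = 6.51% / 1.39 = 4.6835%
R_f (intercept) = 5.41% − 0.77 × 4.6835% = 1.8037%
E(R_Dray) = R_f + β × MRP = 1.8037% + 0.11 × 4.6835% = 2.32%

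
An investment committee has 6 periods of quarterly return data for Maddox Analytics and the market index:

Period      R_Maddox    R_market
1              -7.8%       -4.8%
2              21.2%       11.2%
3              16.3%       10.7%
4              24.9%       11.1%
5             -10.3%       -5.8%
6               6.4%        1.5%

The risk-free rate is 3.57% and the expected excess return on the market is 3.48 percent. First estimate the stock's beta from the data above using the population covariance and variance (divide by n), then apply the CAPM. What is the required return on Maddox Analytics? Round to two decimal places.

Mean R_i = (-7.8 + 21.2 + 16.3 + 24.9 − 10.3 + 6.4) / 6 = 8.4500%
Mean R_m = (-4.8 + 11.2 + 10.7 + 11.1 − 5.8 + 1.5) / 6 = 3.9833%
Σ(R_i − R̄_i)(R_m − R̄_m) = 593.0650  ⇒  Cov = 593.0650 / 6 = 98.8442
Σ(R_m − R̄_m)² = 326.8683  ⇒  Var(R_m) = 326.8683 / 6 = 54.4781
β = Cov / Var(R_m) = 98.8442 / 54.4781 = 1.8144
E(R) = R_f + β × MRP = 3.57% + 1.8144 × 3.48% = 9.88%

9.88%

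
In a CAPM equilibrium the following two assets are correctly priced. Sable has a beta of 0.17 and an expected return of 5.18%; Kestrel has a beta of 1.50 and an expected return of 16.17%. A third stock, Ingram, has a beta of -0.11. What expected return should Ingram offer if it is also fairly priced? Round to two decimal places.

2.87%

MRP (SML slope) = (16.17% − 5.18%) / (1.50 − 0.17) = 10.99% / 1.33 = 8.2632%
R_f (intercept) = 5.18% − 0.17 × 8.2632% = 3.7753%
E(R_Ingram) = R_f + β × MRP = 3.7753% + -0.11 × 8.2632% = 2.87%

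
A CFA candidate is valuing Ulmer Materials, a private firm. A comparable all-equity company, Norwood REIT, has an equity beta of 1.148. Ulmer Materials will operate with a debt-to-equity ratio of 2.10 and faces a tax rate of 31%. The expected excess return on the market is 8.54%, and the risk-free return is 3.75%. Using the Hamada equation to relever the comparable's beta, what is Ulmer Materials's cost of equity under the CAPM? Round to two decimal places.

27.76%

β_L = β_U × [1 + (1 − t)(D/E)] = 1.148 × [1 + (1 − 0.31) × 2.10]
    = 1.148 × [1 + 0.69 × 2.10] = 1.148 × 2.4490 = 2.8115
E(R) = R_f + β_L × MRP = 3.75% + 2.8115 × 8.54% = 27.76%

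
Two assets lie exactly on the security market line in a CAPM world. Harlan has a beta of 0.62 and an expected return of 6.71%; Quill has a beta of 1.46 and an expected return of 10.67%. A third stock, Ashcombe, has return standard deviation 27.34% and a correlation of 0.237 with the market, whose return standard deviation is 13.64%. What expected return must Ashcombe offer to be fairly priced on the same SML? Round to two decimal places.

MRP = (10.67% − 6.71%) / (1.46 − 0.62) = 4.7143%
R_f = 6.71% − 0.62 × 4.7143% = 3.7871%
β_Ashcombe = ρ·σ_i/σ_m = 0.237 × 27.34 / 13.64 = 0.4750
E(R_Ashcombe) = R_f + β × MRP = 3.7871% + 0.4750 × 4.7143% = 6.03%

6.03%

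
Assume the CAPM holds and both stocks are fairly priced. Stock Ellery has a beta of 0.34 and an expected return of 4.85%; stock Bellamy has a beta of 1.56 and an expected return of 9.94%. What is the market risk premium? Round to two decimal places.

Both satisfy E(R) = R_f + β·MRP, so the slope of the SML is
MRP = (9.94% − 4.85%) / (1.56 − 0.34) = 5.09% / 1.22 = 4.1721%

4.17%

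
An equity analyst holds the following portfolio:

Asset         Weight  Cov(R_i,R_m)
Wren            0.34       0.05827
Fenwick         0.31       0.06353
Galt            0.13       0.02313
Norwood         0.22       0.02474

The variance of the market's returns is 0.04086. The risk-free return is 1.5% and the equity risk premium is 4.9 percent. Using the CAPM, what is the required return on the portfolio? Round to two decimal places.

β_Wren = 0.05827 / 0.04086 = 1.4261
β_Fenwick = 0.06353 / 0.04086 = 1.5548
β_Galt = 0.02313 / 0.04086 = 0.5661
β_Norwood = 0.02474 / 0.04086 = 0.6055
β_P = Σ w_i β_i = 0.34×1.4261 + 0.31×1.5548 + 0.13×0.5661 + 0.22×0.6055 = 1.1737
E(R_P) = R_f + β_P × MRP = 1.5% + 1.1737 × 4.9% = 7.25%

7.25%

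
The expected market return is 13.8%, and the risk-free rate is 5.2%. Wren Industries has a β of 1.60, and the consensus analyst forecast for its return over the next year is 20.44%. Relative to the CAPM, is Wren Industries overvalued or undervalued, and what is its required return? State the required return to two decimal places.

MRP = 13.8% − 5.2% = 8.60%
Required return = R_f + β·MRP = 5.2% + 1.60 × 8.6% = 18.96%
Forecast 20.44% > required 18.96% → the stock plots above the SML → undervalued.

Undervalued; required return 18.96%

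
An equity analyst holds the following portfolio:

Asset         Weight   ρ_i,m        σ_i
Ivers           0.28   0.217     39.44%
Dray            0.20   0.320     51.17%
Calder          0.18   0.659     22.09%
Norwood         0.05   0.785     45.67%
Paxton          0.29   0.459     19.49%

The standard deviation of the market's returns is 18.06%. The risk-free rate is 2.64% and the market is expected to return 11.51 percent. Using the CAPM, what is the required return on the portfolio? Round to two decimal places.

8.87%

β_Ivers = 0.217 × 39.44% / 18.06% = 0.4739
β_Dray = 0.320 × 51.17% / 18.06% = 0.9067
β_Calder = 0.659 × 22.09% / 18.06% = 0.8061
β_Norwood = 0.785 × 45.67% / 18.06% = 1.9851
β_Paxton = 0.459 × 19.49% / 18.06% = 0.4953
β_P = Σ w_i β_i = 0.28×0.4739 + 0.20×0.9067 + 0.18×0.8061 + 0.05×1.9851 + 0.29×0.4953 = 0.7020
MRP = 11.51% − 2.64% = 8.87%
E(R_P) = R_f + β_P × MRP = 2.64% + 0.7020 × 8.87% = 8.87%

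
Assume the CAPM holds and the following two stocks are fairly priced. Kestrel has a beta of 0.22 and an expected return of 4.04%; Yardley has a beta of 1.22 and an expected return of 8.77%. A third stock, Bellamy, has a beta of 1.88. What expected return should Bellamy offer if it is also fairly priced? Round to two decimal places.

MRP (SML slope) = (8.77% − 4.04%) / (1.22 − 0.22) = 4.73% / 1.00 = 4.7300%
R_f (intercept) = 4.04% − 0.22 × 4.7300% = 2.9994%
E(R_Bellamy) = R_f + β × MRP = 2.9994% + 1.88 × 4.7300% = 11.89%

11.89%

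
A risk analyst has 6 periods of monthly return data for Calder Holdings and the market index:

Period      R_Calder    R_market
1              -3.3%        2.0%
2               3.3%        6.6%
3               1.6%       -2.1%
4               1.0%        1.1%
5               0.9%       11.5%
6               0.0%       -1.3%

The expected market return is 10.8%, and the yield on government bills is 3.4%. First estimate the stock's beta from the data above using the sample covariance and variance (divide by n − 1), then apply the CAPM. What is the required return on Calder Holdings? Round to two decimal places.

Mean R_i = (-3.3 + 3.3 + 1.6 + 1.0 + 0.9 + 0.0) / 6 = 0.5833%
Mean R_m = (2.0 + 6.6 − 2.1 + 1.1 + 11.5 − 1.3) / 6 = 2.9667%
Σ(R_i − R̄_i)(R_m − R̄_m) = 12.8867  ⇒  Cov = 12.8867 / 5 = 2.5773
Σ(R_m − R̄_m)² = 134.3133  ⇒  Var(R_m) = 134.3133 / 5 = 26.8627
β = Cov / Var(R_m) = 2.5773 / 26.8627 = 0.0959
MRP = 10.8% − 3.4% = 7.40%
E(R) = R_f + β × MRP = 3.4% + 0.0959 × 7.4% = 4.11%

4.11%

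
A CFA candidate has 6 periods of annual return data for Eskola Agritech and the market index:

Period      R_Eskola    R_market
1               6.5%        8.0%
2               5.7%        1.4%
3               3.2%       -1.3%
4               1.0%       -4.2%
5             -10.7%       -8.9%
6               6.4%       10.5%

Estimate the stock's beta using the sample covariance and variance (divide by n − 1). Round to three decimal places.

0.753

Mean R_i = (6.5 + 5.7 + 3.2 + 1.0 − 10.7 + 6.4) / 6 = 2.0167%
Mean R_m = (8.0 + 1.4 − 1.3 − 4.2 − 8.9 + 10.5) / 6 = 0.9167%
Σ(R_i − R̄_i)(R_m − R̄_m) = 202.9583  ⇒  Cov = 202.9583 / 5 = 40.5917
Σ(R_m − R̄_m)² = 269.7083  ⇒  Var(R_m) = 269.7083 / 5 = 53.9417
β = Cov / Var(R_m) = 40.5917 / 53.9417 = 0.7525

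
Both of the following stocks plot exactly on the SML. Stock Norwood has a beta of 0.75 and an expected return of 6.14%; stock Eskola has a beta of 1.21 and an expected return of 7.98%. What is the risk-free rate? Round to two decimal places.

Both satisfy E(R) = R_f + β·MRP, so the slope of the SML is
MRP = (7.98% − 6.14%) / (1.21 − 0.75) = 1.84% / 0.46 = 4.0000%
R_f = E(R_Norwood) − β_Norwood·MRP = 6.14% − 0.75 × 4.0000% = 3.1400%

3.14%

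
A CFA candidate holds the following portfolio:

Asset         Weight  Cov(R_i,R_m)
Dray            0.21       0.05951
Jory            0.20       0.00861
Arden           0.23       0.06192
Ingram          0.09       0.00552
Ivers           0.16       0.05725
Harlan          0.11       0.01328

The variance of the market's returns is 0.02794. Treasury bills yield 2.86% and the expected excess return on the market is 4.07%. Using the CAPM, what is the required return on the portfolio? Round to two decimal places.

β_Dray = 0.05951 / 0.02794 = 2.1299
β_Jory = 0.00861 / 0.02794 = 0.3082
β_Arden = 0.06192 / 0.02794 = 2.2162
β_Ingram = 0.00552 / 0.02794 = 0.1976
β_Ivers = 0.05725 / 0.02794 = 2.0490
β_Harlan = 0.01328 / 0.02794 = 0.4753
β_P = Σ w_i β_i = 0.21×2.1299 + 0.20×0.3082 + 0.23×2.2162 + 0.09×0.1976 + 0.16×2.0490 + 0.11×0.4753 = 1.4166
E(R_P) = R_f + β_P × MRP = 2.86% + 1.4166 × 4.07% = 8.63%

8.63%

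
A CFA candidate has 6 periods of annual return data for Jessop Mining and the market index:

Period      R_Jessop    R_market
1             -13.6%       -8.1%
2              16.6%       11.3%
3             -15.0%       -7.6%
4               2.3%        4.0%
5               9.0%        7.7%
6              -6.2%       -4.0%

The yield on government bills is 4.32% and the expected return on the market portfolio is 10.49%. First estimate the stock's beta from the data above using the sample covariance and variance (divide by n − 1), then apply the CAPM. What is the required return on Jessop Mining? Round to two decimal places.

13.72%

Mean R_i = (-13.6 + 16.6 − 15.0 + 2.3 + 9.0 − 6.2) / 6 = -1.1500%
Mean R_m = (-8.1 + 11.3 − 7.6 + 4.0 + 7.7 − 4.0) / 6 = 0.5500%
Σ(R_i − R̄_i)(R_m − R̄_m) = 518.8350  ⇒  Cov = 518.8350 / 5 = 103.7670
Σ(R_m − R̄_m)² = 340.5350  ⇒  Var(R_m) = 340.5350 / 5 = 68.1070
β = Cov / Var(R_m) = 103.7670 / 68.1070 = 1.5236
MRP = 10.49% − 4.32% = 6.17%
E(R) = R_f + β × MRP = 4.32% + 1.5236 × 6.17% = 13.72%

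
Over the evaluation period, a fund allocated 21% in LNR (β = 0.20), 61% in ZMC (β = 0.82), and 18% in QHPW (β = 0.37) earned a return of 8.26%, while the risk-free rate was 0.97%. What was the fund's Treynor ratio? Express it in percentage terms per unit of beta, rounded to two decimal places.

11.97%

β_P = 0.21×0.20 + 0.61×0.82 + 0.18×0.37 = 0.6088
Treynor = (R_P − R_f) / β_P = (8.26% − 0.97%) / 0.6088 = 7.29% / 0.6088 = 11.97%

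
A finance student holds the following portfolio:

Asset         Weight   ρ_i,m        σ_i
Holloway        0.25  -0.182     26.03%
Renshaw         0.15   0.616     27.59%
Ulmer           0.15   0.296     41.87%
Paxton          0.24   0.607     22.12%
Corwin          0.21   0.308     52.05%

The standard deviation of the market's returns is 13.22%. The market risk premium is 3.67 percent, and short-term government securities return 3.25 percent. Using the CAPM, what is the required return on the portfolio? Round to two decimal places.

5.97%

β_Holloway = -0.182 × 26.03% / 13.22% = -0.3584
β_Renshaw = 0.616 × 27.59% / 13.22% = 1.2856
β_Ulmer = 0.296 × 41.87% / 13.22% = 0.9375
β_Paxton = 0.607 × 22.12% / 13.22% = 1.0156
β_Corwin = 0.308 × 52.05% / 13.22% = 1.2127
β_P = Σ w_i β_i = 0.25×-0.3584 + 0.15×1.2856 + 0.15×0.9375 + 0.24×1.0156 + 0.21×1.2127 = 0.7423
E(R_P) = R_f + β_P × MRP = 3.25% + 0.7423 × 3.67% = 5.97%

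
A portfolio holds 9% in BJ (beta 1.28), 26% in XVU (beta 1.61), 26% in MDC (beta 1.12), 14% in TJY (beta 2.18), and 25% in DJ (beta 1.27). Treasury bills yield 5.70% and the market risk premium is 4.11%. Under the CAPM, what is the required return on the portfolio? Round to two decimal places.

β_P = Σ w_i β_i = 0.09×1.28 + 0.26×1.61 + 0.26×1.12 + 0.14×2.18 + 0.25×1.27 = 1.4477
E(R_P) = R_f + β_P × MRP = 5.70% + 1.4477 × 4.11% = 11.65%

11.65%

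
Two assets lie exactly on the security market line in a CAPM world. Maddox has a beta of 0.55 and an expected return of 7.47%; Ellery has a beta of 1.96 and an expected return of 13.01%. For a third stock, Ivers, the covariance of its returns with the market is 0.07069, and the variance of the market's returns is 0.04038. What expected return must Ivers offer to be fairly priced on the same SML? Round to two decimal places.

MRP = (13.01% − 7.47%) / (1.96 − 0.55) = 3.9291%
R_f = 7.47% − 0.55 × 3.9291% = 5.3090%
β_Ivers = Cov / Var(R_m) = 0.07069 / 0.04038 = 1.7506
E(R_Ivers) = R_f + β × MRP = 5.3090% + 1.7506 × 3.9291% = 12.19%

12.19%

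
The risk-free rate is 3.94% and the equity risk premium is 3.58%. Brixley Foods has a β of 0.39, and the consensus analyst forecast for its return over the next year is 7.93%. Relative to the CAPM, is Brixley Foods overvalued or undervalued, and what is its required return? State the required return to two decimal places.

Required return = R_f + β·MRP = 3.94% + 0.39 × 3.58% = 5.34%
Forecast 7.93% > required 5.34% → the stock plots above the SML → undervalued.

Undervalued; required return 5.34%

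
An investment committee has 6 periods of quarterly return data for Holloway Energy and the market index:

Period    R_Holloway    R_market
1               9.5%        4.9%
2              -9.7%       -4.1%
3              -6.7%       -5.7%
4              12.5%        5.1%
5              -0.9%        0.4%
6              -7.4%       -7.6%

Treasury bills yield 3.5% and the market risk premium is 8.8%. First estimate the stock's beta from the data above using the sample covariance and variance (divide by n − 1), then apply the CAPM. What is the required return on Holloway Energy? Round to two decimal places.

Mean R_i = (9.5 − 9.7 − 6.7 + 12.5 − 0.9 − 7.4) / 6 = -0.4500%
Mean R_m = (4.9 − 4.1 − 5.7 + 5.1 + 0.4 − 7.6) / 6 = -1.1667%
Σ(R_i − R̄_i)(R_m − R̄_m) = 240.9900  ⇒  Cov = 240.9900 / 5 = 48.1980
Σ(R_m − R̄_m)² = 149.0733  ⇒  Var(R_m) = 149.0733 / 5 = 29.8147
β = Cov / Var(R_m) = 48.1980 / 29.8147 = 1.6166
E(R) = R_f + β × MRP = 3.5% + 1.6166 × 8.8% = 17.73%

17.73%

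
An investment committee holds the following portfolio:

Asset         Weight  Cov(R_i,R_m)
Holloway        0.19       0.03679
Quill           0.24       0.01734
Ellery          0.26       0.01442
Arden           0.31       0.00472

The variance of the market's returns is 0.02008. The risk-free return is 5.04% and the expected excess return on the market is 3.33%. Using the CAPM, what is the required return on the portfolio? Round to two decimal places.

β_Holloway = 0.03679 / 0.02008 = 1.8322
β_Quill = 0.01734 / 0.02008 = 0.8635
β_Ellery = 0.01442 / 0.02008 = 0.7181
β_Arden = 0.00472 / 0.02008 = 0.2351
β_P = Σ w_i β_i = 0.19×1.8322 + 0.24×0.8635 + 0.26×0.7181 + 0.31×0.2351 = 0.8149
E(R_P) = R_f + β_P × MRP = 5.04% + 0.8149 × 3.33% = 7.75%

7.75%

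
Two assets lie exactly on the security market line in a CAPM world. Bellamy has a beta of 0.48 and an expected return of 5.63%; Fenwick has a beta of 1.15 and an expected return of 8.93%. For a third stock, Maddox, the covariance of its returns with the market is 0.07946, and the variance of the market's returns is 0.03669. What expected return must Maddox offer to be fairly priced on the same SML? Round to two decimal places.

MRP = (8.93% − 5.63%) / (1.15 − 0.48) = 4.9254%
R_f = 5.63% − 0.48 × 4.9254% = 3.2658%
β_Maddox = Cov / Var(R_m) = 0.07946 / 0.03669 = 2.1657
E(R_Maddox) = R_f + β × MRP = 3.2658% + 2.1657 × 4.9254% = 13.93%

13.93%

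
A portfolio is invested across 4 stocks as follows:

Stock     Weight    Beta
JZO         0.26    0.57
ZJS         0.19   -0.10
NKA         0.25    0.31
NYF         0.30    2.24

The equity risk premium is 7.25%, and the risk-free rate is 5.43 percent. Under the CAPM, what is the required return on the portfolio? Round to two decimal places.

β_P = Σ w_i β_i = 0.26×0.57 + 0.19×-0.10 + 0.25×0.31 + 0.30×2.24 = 0.8787
E(R_P) = R_f + β_P × MRP = 5.43% + 0.8787 × 7.25% = 11.80%

11.80%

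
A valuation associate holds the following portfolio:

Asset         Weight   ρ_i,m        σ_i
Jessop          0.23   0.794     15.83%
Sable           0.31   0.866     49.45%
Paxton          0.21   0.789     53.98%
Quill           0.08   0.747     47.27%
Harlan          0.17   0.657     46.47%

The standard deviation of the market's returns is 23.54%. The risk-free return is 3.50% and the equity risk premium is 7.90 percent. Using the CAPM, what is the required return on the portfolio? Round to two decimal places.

β_Jessop = 0.794 × 15.83% / 23.54% = 0.5339
β_Sable = 0.866 × 49.45% / 23.54% = 1.8192
β_Paxton = 0.789 × 53.98% / 23.54% = 1.8093
β_Quill = 0.747 × 47.27% / 23.54% = 1.5000
β_Harlan = 0.657 × 46.47% / 23.54% = 1.2970
β_P = Σ w_i β_i = 0.23×0.5339 + 0.31×1.8192 + 0.21×1.8093 + 0.08×1.5000 + 0.17×1.2970 = 1.4072
E(R_P) = R_f + β_P × MRP = 3.50% + 1.4072 × 7.90% = 14.62%

14.62%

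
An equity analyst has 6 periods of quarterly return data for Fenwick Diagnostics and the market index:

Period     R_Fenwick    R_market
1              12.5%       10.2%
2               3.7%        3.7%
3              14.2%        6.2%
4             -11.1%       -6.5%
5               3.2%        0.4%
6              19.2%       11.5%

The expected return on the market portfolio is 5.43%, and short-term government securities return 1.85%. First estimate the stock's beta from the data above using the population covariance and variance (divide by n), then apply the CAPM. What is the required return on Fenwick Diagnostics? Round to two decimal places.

Mean R_i = (12.5 + 3.7 + 14.2 − 11.1 + 3.2 + 19.2) / 6 = 6.9500%
Mean R_m = (10.2 + 3.7 + 6.2 − 6.5 + 0.4 + 11.5) / 6 = 4.2500%
Σ(R_i − R̄_i)(R_m − R̄_m) = 346.2350  ⇒  Cov = 346.2350 / 6 = 57.7058
Σ(R_m − R̄_m)² = 222.4550  ⇒  Var(R_m) = 222.4550 / 6 = 37.0758
β = Cov / Var(R_m) = 57.7058 / 37.0758 = 1.5564
MRP = 5.43% − 1.85% = 3.58%
E(R) = R_f + β × MRP = 1.85% + 1.5564 × 3.58% = 7.42%

7.42%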